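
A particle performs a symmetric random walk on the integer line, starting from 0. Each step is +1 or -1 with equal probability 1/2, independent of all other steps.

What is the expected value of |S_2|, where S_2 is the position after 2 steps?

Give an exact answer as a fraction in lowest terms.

Answer: 1

Derivation:
S_2 takes values m ≡ 0 (mod 2) with |m| ≤ 2; P(S_2=m) = C(2,(2+m)/2)/2^2.
Total paths: 2^2 = 4
Distribution: P(S=-2)=1/4, P(S=0)=2/4, P(S=2)=1/4
E[|S_2|] = Σ_m |m|·P(S_2=m) = 4/4 = 1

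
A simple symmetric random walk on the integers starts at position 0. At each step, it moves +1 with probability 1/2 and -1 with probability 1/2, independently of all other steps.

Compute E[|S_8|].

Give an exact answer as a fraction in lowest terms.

S_8 takes values m ≡ 0 (mod 2) with |m| ≤ 8; P(S_8=m) = C(8,(8+m)/2)/2^8.
Total paths: 2^8 = 256
Distribution: P(S=-8)=1/256, P(S=-6)=8/256, P(S=-4)=28/256, P(S=-2)=56/256, P(S=0)=70/256, P(S=2)=56/256, P(S=4)=28/256, P(S=6)=8/256, P(S=8)=1/256
E[|S_8|] = Σ_m |m|·P(S_8=m) = 560/256 = 35/16

Answer: 35/16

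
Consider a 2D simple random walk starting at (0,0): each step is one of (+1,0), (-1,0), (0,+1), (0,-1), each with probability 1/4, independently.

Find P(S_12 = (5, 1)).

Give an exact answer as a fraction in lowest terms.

Answer: 27225/4194304

Derivation:
Let h be the number of horizontal steps (so 12-h are vertical). To end at (5,1) need (h+5)/2 right-steps and ((12-h)+1)/2 up-steps.
Sum over h with 5 ≤ h ≤ 11, h ≡ 1 (mod 2), 12-h ≡ 1 (mod 2):
h=5: C(12,5)·C(5,5)·C(7,4) = 792·1·35 = 27720
h=7: C(12,7)·C(7,6)·C(5,3) = 792·7·10 = 55440
h=9: C(12,9)·C(9,7)·C(3,2) = 220·36·3 = 23760
h=11: C(12,11)·C(11,8)·C(1,1) = 12·165·1 = 1980
Total favorable: 108900
Total paths: 4^12 = 16777216
P = 108900/16777216 = 27225/4194304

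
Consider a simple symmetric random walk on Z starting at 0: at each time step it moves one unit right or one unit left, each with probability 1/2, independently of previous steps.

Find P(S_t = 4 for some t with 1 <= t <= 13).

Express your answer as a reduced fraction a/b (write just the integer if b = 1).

Answer: 1093/4096

Derivation:
Count via complement. Let g(t,s) = #length-t paths at position s with S_1..S_t all ≠ 4.
g(t,s) = g(t-1,s-1) + g(t-1,s+1) for s ≠ 4; g(t,4) = 0.
t=0: g(0,0)=1
t=1: g(1,-1)=1 g(1,1)=1
t=2: g(2,-2)=1 g(2,0)=2 g(2,2)=1
t=3: g(3,-3)=1 g(3,-1)=3 g(3,1)=3 g(3,3)=1
t=4: g(4,-4)=1 g(4,-2)=4 g(4,0)=6 g(4,2)=4
t=5: g(5,-5)=1 g(5,-3)=5 g(5,-1)=10 g(5,1)=10 g(5,3)=4
t=6: g(6,-6)=1 g(6,-4)=6 g(6,-2)=15 g(6,0)=20 g(6,2)=14
t=7: g(7,-7)=1 g(7,-5)=7 g(7,-3)=21 g(7,-1)=35 g(7,1)=34 g(7,3)=14
t=8: g(8,-8)=1 g(8,-6)=8 g(8,-4)=28 g(8,-2)=56 g(8,0)=69 g(8,2)=48
t=9: g(9,-9)=1 g(9,-7)=9 g(9,-5)=36 g(9,-3)=84 g(9,-1)=125 g(9,1)=117 g(9,3)=48
t=10: g(10,-10)=1 g(10,-8)=10 g(10,-6)=45 g(10,-4)=120 g(10,-2)=209 g(10,0)=242 g(10,2)=165
t=11: g(11,-11)=1 g(11,-9)=11 g(11,-7)=55 g(11,-5)=165 g(11,-3)=329 g(11,-1)=451 g(11,1)=407 g(11,3)=165
t=12: g(12,-12)=1 g(12,-10)=12 g(12,-8)=66 g(12,-6)=220 g(12,-4)=494 g(12,-2)=780 g(12,0)=858 g(12,2)=572
t=13: g(13,-13)=1 g(13,-11)=13 g(13,-9)=78 g(13,-7)=286 g(13,-5)=714 g(13,-3)=1274 g(13,-1)=1638 g(13,1)=1430 g(13,3)=572
Paths never hitting 4: Σ_s g(13,s) = 6006
Paths hitting 4: 2^13 - 6006 = 2186
P = 2186/8192 = 1093/4096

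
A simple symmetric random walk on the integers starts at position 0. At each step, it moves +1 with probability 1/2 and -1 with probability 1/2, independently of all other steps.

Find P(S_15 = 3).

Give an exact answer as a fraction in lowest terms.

Answer: 5005/32768

Derivation:
To reach position 3 after 15 steps: need 9 steps of +1 and 6 of -1.
Favorable paths: C(15,9) = 5005
Total paths: 2^15 = 32768
P = 5005/32768 = 5005/32768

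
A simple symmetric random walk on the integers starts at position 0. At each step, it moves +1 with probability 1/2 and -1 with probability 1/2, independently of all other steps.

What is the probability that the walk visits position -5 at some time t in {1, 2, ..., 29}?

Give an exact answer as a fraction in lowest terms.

Answer: 194129627/536870912

Derivation:
Count via complement. Let g(t,s) = #length-t paths at position s with S_1..S_t all ≠ -5.
g(t,s) = g(t-1,s-1) + g(t-1,s+1) for s ≠ -5; g(t,-5) = 0.
t=0: g(0,0)=1
t=1: g(1,-1)=1 g(1,1)=1
t=2: g(2,-2)=1 g(2,0)=2 g(2,2)=1
t=3: g(3,-3)=1 g(3,-1)=3 g(3,1)=3 g(3,3)=1
t=4: g(4,-4)=1 g(4,-2)=4 g(4,0)=6 g(4,2)=4 g(4,4)=1
t=5: g(5,-3)=5 g(5,-1)=10 g(5,1)=10 g(5,3)=5 g(5,5)=1
t=6: g(6,-4)=5 g(6,-2)=15 g(6,0)=20 g(6,2)=15 g(6,4)=6 g(6,6)=1
t=7: g(7,-3)=20 g(7,-1)=35 g(7,1)=35 g(7,3)=21 g(7,5)=7 g(7,7)=1
t=8: g(8,-4)=20 g(8,-2)=55 g(8,0)=70 g(8,2)=56 g(8,4)=28 g(8,6)=8 g(8,8)=1
t=9: g(9,-3)=75 g(9,-1)=125 g(9,1)=126 g(9,3)=84 g(9,5)=36 g(9,7)=9 g(9,9)=1
t=10: g(10,-4)=75 g(10,-2)=200 g(10,0)=251 g(10,2)=210 g(10,4)=120 g(10,6)=45 g(10,8)=10 g(10,10)=1
t=11: g(11,-3)=275 g(11,-1)=451 g(11,1)=461 g(11,3)=330 g(11,5)=165 g(11,7)=55 g(11,9)=11 g(11,11)=1
t=12: g(12,-4)=275 g(12,-2)=726 g(12,0)=912 g(12,2)=791 g(12,4)=495 g(12,6)=220 g(12,8)=66 g(12,10)=12 g(12,12)=1
t=13: g(13,-3)=1001 g(13,-1)=1638 g(13,1)=1703 g(13,3)=1286 g(13,5)=715 g(13,7)=286 g(13,9)=78 g(13,11)=13 g(13,13)=1
t=14: g(14,-4)=1001 g(14,-2)=2639 g(14,0)=3341 g(14,2)=2989 g(14,4)=2001 g(14,6)=1001 g(14,8)=364 g(14,10)=91 g(14,12)=14 g(14,14)=1
t=15: g(15,-3)=3640 g(15,-1)=5980 g(15,1)=6330 g(15,3)=4990 g(15,5)=3002 g(15,7)=1365 g(15,9)=455 g(15,11)=105 g(15,13)=15 g(15,15)=1
t=16: g(16,-4)=3640 g(16,-2)=9620 g(16,0)=12310 g(16,2)=11320 g(16,4)=7992 g(16,6)=4367 g(16,8)=1820 g(16,10)=560 g(16,12)=120 g(16,14)=16 g(16,16)=1
t=17: g(17,-3)=13260 g(17,-1)=21930 g(17,1)=23630 g(17,3)=19312 g(17,5)=12359 g(17,7)=6187 g(17,9)=2380 g(17,11)=680 g(17,13)=136 g(17,15)=17 g(17,17)=1
t=18: g(18,-4)=13260 g(18,-2)=35190 g(18,0)=45560 g(18,2)=42942 g(18,4)=31671 g(18,6)=18546 g(18,8)=8567 g(18,10)=3060 g(18,12)=816 g(18,14)=153 g(18,16)=18 g(18,18)=1
t=19: g(19,-3)=48450 g(19,-1)=80750 g(19,1)=88502 g(19,3)=74613 g(19,5)=50217 g(19,7)=27113 g(19,9)=11627 g(19,11)=3876 g(19,13)=969 g(19,15)=171 g(19,17)=19 g(19,19)=1
t=20: g(20,-4)=48450 g(20,-2)=129200 g(20,0)=169252 g(20,2)=163115 g(20,4)=124830 g(20,6)=77330 g(20,8)=38740 g(20,10)=15503 g(20,12)=4845 g(20,14)=1140 g(20,16)=190 g(20,18)=20 g(20,20)=1
t=21: g(21,-3)=177650 g(21,-1)=298452 g(21,1)=332367 g(21,3)=287945 g(21,5)=202160 g(21,7)=116070 g(21,9)=54243 g(21,11)=20348 g(21,13)=5985 g(21,15)=1330 g(21,17)=210 g(21,19)=21 g(21,21)=1
t=22: g(22,-4)=177650 g(22,-2)=476102 g(22,0)=630819 g(22,2)=620312 g(22,4)=490105 g(22,6)=318230 g(22,8)=170313 g(22,10)=74591 g(22,12)=26333 g(22,14)=7315 g(22,16)=1540 g(22,18)=231 g(22,20)=22 g(22,22)=1
t=23: g(23,-3)=653752 g(23,-1)=1106921 g(23,1)=1251131 g(23,3)=1110417 g(23,5)=808335 g(23,7)=488543 g(23,9)=244904 g(23,11)=100924 g(23,13)=33648 g(23,15)=8855 g(23,17)=1771 g(23,19)=253 g(23,21)=23 g(23,23)=1
t=24: g(24,-4)=653752 g(24,-2)=1760673 g(24,0)=2358052 g(24,2)=2361548 g(24,4)=1918752 g(24,6)=1296878 g(24,8)=733447 g(24,10)=345828 g(24,12)=134572 g(24,14)=42503 g(24,16)=10626 g(24,18)=2024 g(24,20)=276 g(24,22)=24 g(24,24)=1
t=25: g(25,-3)=2414425 g(25,-1)=4118725 g(25,1)=4719600 g(25,3)=4280300 g(25,5)=3215630 g(25,7)=2030325 g(25,9)=1079275 g(25,11)=480400 g(25,13)=177075 g(25,15)=53129 g(25,17)=12650 g(25,19)=2300 g(25,21)=300 g(25,23)=25 g(25,25)=1
t=26: g(26,-4)=2414425 g(26,-2)=6533150 g(26,0)=8838325 g(26,2)=8999900 g(26,4)=7495930 g(26,6)=5245955 g(26,8)=3109600 g(26,10)=1559675 g(26,12)=657475 g(26,14)=230204 g(26,16)=65779 g(26,18)=14950 g(26,20)=2600 g(26,22)=325 g(26,24)=26 g(26,26)=1
t=27: g(27,-3)=8947575 g(27,-1)=15371475 g(27,1)=17838225 g(27,3)=16495830 g(27,5)=12741885 g(27,7)=8355555 g(27,9)=4669275 g(27,11)=2217150 g(27,13)=887679 g(27,15)=295983 g(27,17)=80729 g(27,19)=17550 g(27,21)=2925 g(27,23)=351 g(27,25)=27 g(27,27)=1
t=28: g(28,-4)=8947575 g(28,-2)=24319050 g(28,0)=33209700 g(28,2)=34334055 g(28,4)=29237715 g(28,6)=21097440 g(28,8)=13024830 g(28,10)=6886425 g(28,12)=3104829 g(28,14)=1183662 g(28,16)=376712 g(28,18)=98279 g(28,20)=20475 g(28,22)=3276 g(28,24)=378 g(28,26)=28 g(28,28)=1
t=29: g(29,-3)=33266625 g(29,-1)=57528750 g(29,1)=67543755 g(29,3)=63571770 g(29,5)=50335155 g(29,7)=34122270 g(29,9)=19911255 g(29,11)=9991254 g(29,13)=4288491 g(29,15)=1560374 g(29,17)=474991 g(29,19)=118754 g(29,21)=23751 g(29,23)=3654 g(29,25)=406 g(29,27)=29 g(29,29)=1
Paths never hitting -5: Σ_s g(29,s) = 342741285
Paths hitting -5: 2^29 - 342741285 = 194129627
P = 194129627/536870912 = 194129627/536870912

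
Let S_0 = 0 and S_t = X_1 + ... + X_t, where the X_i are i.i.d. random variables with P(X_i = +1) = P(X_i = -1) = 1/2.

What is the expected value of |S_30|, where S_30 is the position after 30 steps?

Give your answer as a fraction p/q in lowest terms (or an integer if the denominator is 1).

Answer: 145422675/33554432

Derivation:
S_30 takes values m ≡ 0 (mod 2) with |m| ≤ 30; P(S_30=m) = C(30,(30+m)/2)/2^30.
Total paths: 2^30 = 1073741824
Distribution: P(S=-30)=1/1073741824, P(S=-28)=30/1073741824, P(S=-26)=435/1073741824, P(S=-24)=4060/1073741824, P(S=-22)=27405/1073741824, P(S=-20)=142506/1073741824, P(S=-18)=593775/1073741824, P(S=-16)=2035800/1073741824, P(S=-14)=5852925/1073741824, P(S=-12)=14307150/1073741824, P(S=-10)=30045015/1073741824, P(S=-8)=54627300/1073741824, P(S=-6)=86493225/1073741824, P(S=-4)=119759850/1073741824, P(S=-2)=145422675/1073741824, P(S=0)=155117520/1073741824, P(S=2)=145422675/1073741824, P(S=4)=119759850/1073741824, P(S=6)=86493225/1073741824, P(S=8)=54627300/1073741824, P(S=10)=30045015/1073741824, P(S=12)=14307150/1073741824, P(S=14)=5852925/1073741824, P(S=16)=2035800/1073741824, P(S=18)=593775/1073741824, P(S=20)=142506/1073741824, P(S=22)=27405/1073741824, P(S=24)=4060/1073741824, P(S=26)=435/1073741824, P(S=28)=30/1073741824, P(S=30)=1/1073741824
E[|S_30|] = Σ_m |m|·P(S_30=m) = 4653525600/1073741824 = 145422675/33554432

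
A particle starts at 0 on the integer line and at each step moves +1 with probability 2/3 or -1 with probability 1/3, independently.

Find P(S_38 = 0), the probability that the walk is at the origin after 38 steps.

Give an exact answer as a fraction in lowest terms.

To be at 0 after 38 steps: need exactly 19 steps of +1 and 19 of -1.
Number of such sequences: C(38,19) = 35345263800
Each has probability (2/3)^19 · (1/3)^19 = 524288/1350851717672992089
P = 35345263800 · 524288/1350851717672992089 = 6177032555724800/450283905890997363

Answer: 6177032555724800/450283905890997363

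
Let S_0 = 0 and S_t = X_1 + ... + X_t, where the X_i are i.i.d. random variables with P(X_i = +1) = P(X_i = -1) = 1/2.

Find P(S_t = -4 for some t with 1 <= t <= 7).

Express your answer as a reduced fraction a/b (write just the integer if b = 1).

Answer: 1/8

Derivation:
Count via complement. Let g(t,s) = #length-t paths at position s with S_1..S_t all ≠ -4.
g(t,s) = g(t-1,s-1) + g(t-1,s+1) for s ≠ -4; g(t,-4) = 0.
t=0: g(0,0)=1
t=1: g(1,-1)=1 g(1,1)=1
t=2: g(2,-2)=1 g(2,0)=2 g(2,2)=1
t=3: g(3,-3)=1 g(3,-1)=3 g(3,1)=3 g(3,3)=1
t=4: g(4,-2)=4 g(4,0)=6 g(4,2)=4 g(4,4)=1
t=5: g(5,-3)=4 g(5,-1)=10 g(5,1)=10 g(5,3)=5 g(5,5)=1
t=6: g(6,-2)=14 g(6,0)=20 g(6,2)=15 g(6,4)=6 g(6,6)=1
t=7: g(7,-3)=14 g(7,-1)=34 g(7,1)=35 g(7,3)=21 g(7,5)=7 g(7,7)=1
Paths never hitting -4: Σ_s g(7,s) = 112
Paths hitting -4: 2^7 - 112 = 16
P = 16/128 = 1/8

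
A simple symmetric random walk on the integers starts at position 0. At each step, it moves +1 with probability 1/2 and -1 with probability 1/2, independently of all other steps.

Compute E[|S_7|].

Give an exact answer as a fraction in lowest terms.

S_7 takes values m ≡ 1 (mod 2) with |m| ≤ 7; P(S_7=m) = C(7,(7+m)/2)/2^7.
Total paths: 2^7 = 128
Distribution: P(S=-7)=1/128, P(S=-5)=7/128, P(S=-3)=21/128, P(S=-1)=35/128, P(S=1)=35/128, P(S=3)=21/128, P(S=5)=7/128, P(S=7)=1/128
E[|S_7|] = Σ_m |m|·P(S_7=m) = 280/128 = 35/16

Answer: 35/16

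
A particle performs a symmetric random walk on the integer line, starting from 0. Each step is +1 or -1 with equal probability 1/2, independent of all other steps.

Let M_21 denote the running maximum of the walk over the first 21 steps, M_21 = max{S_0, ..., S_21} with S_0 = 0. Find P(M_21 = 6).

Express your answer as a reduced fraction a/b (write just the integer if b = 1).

Let M_21 = max(S_0,...,S_21). Use the reflection principle: for j ≥ 1, #{paths with M_21 ≥ j} = #{S_21 ≥ j} + #{S_21 ≥ j+1}.
By reflection, #{M_21 ≥ 6} = #{S_21 ≥ 6} + #{S_21 ≥ 7} = 198440 + 198440 = 396880.
#{M_21 ≥ 7} = #{S_21 ≥ 7} + #{S_21 ≥ 8} = 198440 + 82160 = 280600.
#{M_21 = 6} = 396880 - 280600 = 116280.
P(M_21 = 6) = 116280/2097152 = 14535/262144

Answer: 14535/262144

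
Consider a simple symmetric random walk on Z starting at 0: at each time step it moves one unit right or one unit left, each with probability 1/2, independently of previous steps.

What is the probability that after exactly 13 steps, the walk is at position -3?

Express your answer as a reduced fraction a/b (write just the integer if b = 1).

Answer: 1287/8192

Derivation:
To reach position -3 after 13 steps: need 5 steps of +1 and 8 of -1.
Favorable paths: C(13,5) = 1287
Total paths: 2^13 = 8192
P = 1287/8192 = 1287/8192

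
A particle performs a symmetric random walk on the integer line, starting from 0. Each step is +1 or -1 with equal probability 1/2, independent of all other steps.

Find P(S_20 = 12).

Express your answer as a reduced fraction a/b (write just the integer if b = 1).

Answer: 4845/1048576

Derivation:
To reach position 12 after 20 steps: need 16 steps of +1 and 4 of -1.
Favorable paths: C(20,16) = 4845
Total paths: 2^20 = 1048576
P = 4845/1048576 = 4845/1048576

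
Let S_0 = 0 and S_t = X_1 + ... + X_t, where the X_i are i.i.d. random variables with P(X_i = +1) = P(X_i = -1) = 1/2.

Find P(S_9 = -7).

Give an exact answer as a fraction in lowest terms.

To reach position -7 after 9 steps: need 1 step of +1 and 8 of -1.
Favorable paths: C(9,1) = 9
Total paths: 2^9 = 512
P = 9/512 = 9/512

Answer: 9/512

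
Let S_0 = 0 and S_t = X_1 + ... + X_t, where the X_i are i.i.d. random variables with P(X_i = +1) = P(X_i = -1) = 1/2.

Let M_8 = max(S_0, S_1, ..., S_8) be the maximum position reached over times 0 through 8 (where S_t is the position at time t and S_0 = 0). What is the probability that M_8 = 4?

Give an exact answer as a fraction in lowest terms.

Let M_8 = max(S_0,...,S_8). Use the reflection principle: for j ≥ 1, #{paths with M_8 ≥ j} = #{S_8 ≥ j} + #{S_8 ≥ j+1}.
By reflection, #{M_8 ≥ 4} = #{S_8 ≥ 4} + #{S_8 ≥ 5} = 37 + 9 = 46.
#{M_8 ≥ 5} = #{S_8 ≥ 5} + #{S_8 ≥ 6} = 9 + 9 = 18.
#{M_8 = 4} = 46 - 18 = 28.
P(M_8 = 4) = 28/256 = 7/64

Answer: 7/64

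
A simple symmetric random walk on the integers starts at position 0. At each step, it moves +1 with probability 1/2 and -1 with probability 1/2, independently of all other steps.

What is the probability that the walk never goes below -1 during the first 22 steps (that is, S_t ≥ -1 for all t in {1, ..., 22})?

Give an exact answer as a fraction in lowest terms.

Answer: 676039/2097152

Derivation:
Let f(t,s) = #length-t paths at position s with S_1..S_t all ≥ -1.
f(t,s) = f(t-1,s-1) + f(t-1,s+1) for s ≥ -1; f(t,s) = 0 for s < -1.
t=0: f(0,0)=1
t=1: f(1,-1)=1 f(1,1)=1
t=2: f(2,0)=2 f(2,2)=1
t=3: f(3,-1)=2 f(3,1)=3 f(3,3)=1
t=4: f(4,0)=5 f(4,2)=4 f(4,4)=1
t=5: f(5,-1)=5 f(5,1)=9 f(5,3)=5 f(5,5)=1
t=6: f(6,0)=14 f(6,2)=14 f(6,4)=6 f(6,6)=1
t=7: f(7,-1)=14 f(7,1)=28 f(7,3)=20 f(7,5)=7 f(7,7)=1
t=8: f(8,0)=42 f(8,2)=48 f(8,4)=27 f(8,6)=8 f(8,8)=1
t=9: f(9,-1)=42 f(9,1)=90 f(9,3)=75 f(9,5)=35 f(9,7)=9 f(9,9)=1
t=10: f(10,0)=132 f(10,2)=165 f(10,4)=110 f(10,6)=44 f(10,8)=10 f(10,10)=1
t=11: f(11,-1)=132 f(11,1)=297 f(11,3)=275 f(11,5)=154 f(11,7)=54 f(11,9)=11 f(11,11)=1
t=12: f(12,0)=429 f(12,2)=572 f(12,4)=429 f(12,6)=208 f(12,8)=65 f(12,10)=12 f(12,12)=1
t=13: f(13,-1)=429 f(13,1)=1001 f(13,3)=1001 f(13,5)=637 f(13,7)=273 f(13,9)=77 f(13,11)=13 f(13,13)=1
t=14: f(14,0)=1430 f(14,2)=2002 f(14,4)=1638 f(14,6)=910 f(14,8)=350 f(14,10)=90 f(14,12)=14 f(14,14)=1
t=15: f(15,-1)=1430 f(15,1)=3432 f(15,3)=3640 f(15,5)=2548 f(15,7)=1260 f(15,9)=440 f(15,11)=104 f(15,13)=15 f(15,15)=1
t=16: f(16,0)=4862 f(16,2)=7072 f(16,4)=6188 f(16,6)=3808 f(16,8)=1700 f(16,10)=544 f(16,12)=119 f(16,14)=16 f(16,16)=1
t=17: f(17,-1)=4862 f(17,1)=11934 f(17,3)=13260 f(17,5)=9996 f(17,7)=5508 f(17,9)=2244 f(17,11)=663 f(17,13)=135 f(17,15)=17 f(17,17)=1
t=18: f(18,0)=16796 f(18,2)=25194 f(18,4)=23256 f(18,6)=15504 f(18,8)=7752 f(18,10)=2907 f(18,12)=798 f(18,14)=152 f(18,16)=18 f(18,18)=1
t=19: f(19,-1)=16796 f(19,1)=41990 f(19,3)=48450 f(19,5)=38760 f(19,7)=23256 f(19,9)=10659 f(19,11)=3705 f(19,13)=950 f(19,15)=170 f(19,17)=19 f(19,19)=1
t=20: f(20,0)=58786 f(20,2)=90440 f(20,4)=87210 f(20,6)=62016 f(20,8)=33915 f(20,10)=14364 f(20,12)=4655 f(20,14)=1120 f(20,16)=189 f(20,18)=20 f(20,20)=1
t=21: f(21,-1)=58786 f(21,1)=149226 f(21,3)=177650 f(21,5)=149226 f(21,7)=95931 f(21,9)=48279 f(21,11)=19019 f(21,13)=5775 f(21,15)=1309 f(21,17)=209 f(21,19)=21 f(21,21)=1
t=22: f(22,0)=208012 f(22,2)=326876 f(22,4)=326876 f(22,6)=245157 f(22,8)=144210 f(22,10)=67298 f(22,12)=24794 f(22,14)=7084 f(22,16)=1518 f(22,18)=230 f(22,20)=22 f(22,22)=1
Σ_s f(22,s) = 1352078
P = 1352078/4194304 = 676039/2097152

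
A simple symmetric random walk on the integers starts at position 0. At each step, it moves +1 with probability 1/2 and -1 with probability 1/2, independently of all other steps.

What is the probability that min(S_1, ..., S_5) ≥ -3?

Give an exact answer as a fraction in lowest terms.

Answer: 15/16

Derivation:
Let f(t,s) = #length-t paths at position s with S_1..S_t all ≥ -3.
f(t,s) = f(t-1,s-1) + f(t-1,s+1) for s ≥ -3; f(t,s) = 0 for s < -3.
t=0: f(0,0)=1
t=1: f(1,-1)=1 f(1,1)=1
t=2: f(2,-2)=1 f(2,0)=2 f(2,2)=1
t=3: f(3,-3)=1 f(3,-1)=3 f(3,1)=3 f(3,3)=1
t=4: f(4,-2)=4 f(4,0)=6 f(4,2)=4 f(4,4)=1
t=5: f(5,-3)=4 f(5,-1)=10 f(5,1)=10 f(5,3)=5 f(5,5)=1
Σ_s f(5,s) = 30
P = 30/32 = 15/16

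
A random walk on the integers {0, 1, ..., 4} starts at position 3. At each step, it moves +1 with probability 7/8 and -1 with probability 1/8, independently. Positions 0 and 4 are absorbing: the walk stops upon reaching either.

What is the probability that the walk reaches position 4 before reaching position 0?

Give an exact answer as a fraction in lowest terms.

Biased walk: p = 7/8, q = 1/8, r = q/p = 1/7
Gambler's ruin: P(hit 4 before 0 | start at 3) = (1 - r^a)/(1 - r^N)
r^3 = 1/343; r^4 = 1/2401
P = (1 - 1/343) / (1 - 1/2401) = 342/343 / 2400/2401 = 399/400

Answer: 399/400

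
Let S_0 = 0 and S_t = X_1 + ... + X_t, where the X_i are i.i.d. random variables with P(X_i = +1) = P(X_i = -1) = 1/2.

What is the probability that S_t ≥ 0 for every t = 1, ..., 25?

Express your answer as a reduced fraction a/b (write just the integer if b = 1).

Answer: 1300075/8388608

Derivation:
Let f(t,s) = #length-t paths at position s with S_1..S_t all ≥ 0.
f(t,s) = f(t-1,s-1) + f(t-1,s+1) for s ≥ 0; f(t,s) = 0 for s < 0.
t=0: f(0,0)=1
t=1: f(1,1)=1
t=2: f(2,0)=1 f(2,2)=1
t=3: f(3,1)=2 f(3,3)=1
t=4: f(4,0)=2 f(4,2)=3 f(4,4)=1
t=5: f(5,1)=5 f(5,3)=4 f(5,5)=1
t=6: f(6,0)=5 f(6,2)=9 f(6,4)=5 f(6,6)=1
t=7: f(7,1)=14 f(7,3)=14 f(7,5)=6 f(7,7)=1
t=8: f(8,0)=14 f(8,2)=28 f(8,4)=20 f(8,6)=7 f(8,8)=1
t=9: f(9,1)=42 f(9,3)=48 f(9,5)=27 f(9,7)=8 f(9,9)=1
t=10: f(10,0)=42 f(10,2)=90 f(10,4)=75 f(10,6)=35 f(10,8)=9 f(10,10)=1
t=11: f(11,1)=132 f(11,3)=165 f(11,5)=110 f(11,7)=44 f(11,9)=10 f(11,11)=1
t=12: f(12,0)=132 f(12,2)=297 f(12,4)=275 f(12,6)=154 f(12,8)=54 f(12,10)=11 f(12,12)=1
t=13: f(13,1)=429 f(13,3)=572 f(13,5)=429 f(13,7)=208 f(13,9)=65 f(13,11)=12 f(13,13)=1
t=14: f(14,0)=429 f(14,2)=1001 f(14,4)=1001 f(14,6)=637 f(14,8)=273 f(14,10)=77 f(14,12)=13 f(14,14)=1
t=15: f(15,1)=1430 f(15,3)=2002 f(15,5)=1638 f(15,7)=910 f(15,9)=350 f(15,11)=90 f(15,13)=14 f(15,15)=1
t=16: f(16,0)=1430 f(16,2)=3432 f(16,4)=3640 f(16,6)=2548 f(16,8)=1260 f(16,10)=440 f(16,12)=104 f(16,14)=15 f(16,16)=1
t=17: f(17,1)=4862 f(17,3)=7072 f(17,5)=6188 f(17,7)=3808 f(17,9)=1700 f(17,11)=544 f(17,13)=119 f(17,15)=16 f(17,17)=1
t=18: f(18,0)=4862 f(18,2)=11934 f(18,4)=13260 f(18,6)=9996 f(18,8)=5508 f(18,10)=2244 f(18,12)=663 f(18,14)=135 f(18,16)=17 f(18,18)=1
t=19: f(19,1)=16796 f(19,3)=25194 f(19,5)=23256 f(19,7)=15504 f(19,9)=7752 f(19,11)=2907 f(19,13)=798 f(19,15)=152 f(19,17)=18 f(19,19)=1
t=20: f(20,0)=16796 f(20,2)=41990 f(20,4)=48450 f(20,6)=38760 f(20,8)=23256 f(20,10)=10659 f(20,12)=3705 f(20,14)=950 f(20,16)=170 f(20,18)=19 f(20,20)=1
t=21: f(21,1)=58786 f(21,3)=90440 f(21,5)=87210 f(21,7)=62016 f(21,9)=33915 f(21,11)=14364 f(21,13)=4655 f(21,15)=1120 f(21,17)=189 f(21,19)=20 f(21,21)=1
t=22: f(22,0)=58786 f(22,2)=149226 f(22,4)=177650 f(22,6)=149226 f(22,8)=95931 f(22,10)=48279 f(22,12)=19019 f(22,14)=5775 f(22,16)=1309 f(22,18)=209 f(22,20)=21 f(22,22)=1
t=23: f(23,1)=208012 f(23,3)=326876 f(23,5)=326876 f(23,7)=245157 f(23,9)=144210 f(23,11)=67298 f(23,13)=24794 f(23,15)=7084 f(23,17)=1518 f(23,19)=230 f(23,21)=22 f(23,23)=1
t=24: f(24,0)=208012 f(24,2)=534888 f(24,4)=653752 f(24,6)=572033 f(24,8)=389367 f(24,10)=211508 f(24,12)=92092 f(24,14)=31878 f(24,16)=8602 f(24,18)=1748 f(24,20)=252 f(24,22)=23 f(24,24)=1
t=25: f(25,1)=742900 f(25,3)=1188640 f(25,5)=1225785 f(25,7)=961400 f(25,9)=600875 f(25,11)=303600 f(25,13)=123970 f(25,15)=40480 f(25,17)=10350 f(25,19)=2000 f(25,21)=275 f(25,23)=24 f(25,25)=1
Σ_s f(25,s) = 5200300
P = 5200300/33554432 = 1300075/8388608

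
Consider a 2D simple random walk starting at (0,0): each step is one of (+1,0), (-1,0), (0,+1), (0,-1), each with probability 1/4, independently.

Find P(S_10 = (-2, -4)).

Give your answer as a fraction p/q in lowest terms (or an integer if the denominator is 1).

Let h be the number of horizontal steps (so 10-h are vertical). To end at (-2,-4) need (h-2)/2 right-steps and ((10-h)-4)/2 up-steps.
Sum over h with 2 ≤ h ≤ 6, h ≡ 0 (mod 2), 10-h ≡ 0 (mod 2):
h=2: C(10,2)·C(2,0)·C(8,2) = 45·1·28 = 1260
h=4: C(10,4)·C(4,1)·C(6,1) = 210·4·6 = 5040
h=6: C(10,6)·C(6,2)·C(4,0) = 210·15·1 = 3150
Total favorable: 9450
Total paths: 4^10 = 1048576
P = 9450/1048576 = 4725/524288

Answer: 4725/524288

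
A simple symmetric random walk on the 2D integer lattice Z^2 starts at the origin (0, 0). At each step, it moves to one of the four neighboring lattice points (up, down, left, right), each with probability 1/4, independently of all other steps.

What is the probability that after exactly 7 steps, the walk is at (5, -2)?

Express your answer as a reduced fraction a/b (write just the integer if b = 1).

Let h be the number of horizontal steps (so 7-h are vertical). To end at (5,-2) need (h+5)/2 right-steps and ((7-h)-2)/2 up-steps.
Sum over h with 5 ≤ h ≤ 5, h ≡ 1 (mod 2), 7-h ≡ 0 (mod 2):
h=5: C(7,5)·C(5,5)·C(2,0) = 21·1·1 = 21
Total favorable: 21
Total paths: 4^7 = 16384
P = 21/16384 = 21/16384

Answer: 21/16384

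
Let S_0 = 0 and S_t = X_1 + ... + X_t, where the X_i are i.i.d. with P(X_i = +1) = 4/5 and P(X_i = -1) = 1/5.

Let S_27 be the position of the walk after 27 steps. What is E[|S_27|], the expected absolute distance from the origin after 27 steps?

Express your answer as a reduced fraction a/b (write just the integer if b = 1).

S_27 takes values m ≡ 1 (mod 2) with |m| ≤ 27; P(S_27=m) = C(27,(27+m)/2) · (4/5)^((27+m)/2) · (1/5)^((27-m)/2).
Distribution: P(S=-27)=1/7450580596923828125, P(S=-25)=108/7450580596923828125, P(S=-23)=5616/7450580596923828125, P(S=-21)=7488/298023223876953125, P(S=-19)=179712/298023223876953125, P(S=-17)=16533504/1490116119384765625, P(S=-15)=242491392/1490116119384765625, P(S=-13)=2909896704/1490116119384765625, P(S=-11)=5819793408/298023223876953125, P(S=-9)=49144922112/298023223876953125, P(S=-7)=1769217196032/1490116119384765625, P(S=-5)=10936979030016/1490116119384765625, P(S=-3)=58330554826752/1490116119384765625, P(S=-1)=53843589070848/298023223876953125, P(S=1)=215374356283392/298023223876953125, P(S=3)=3733155508912128/1490116119384765625, P(S=5)=11199466526736384/1490116119384765625, P(S=7)=28986854539788288/1490116119384765625, P(S=9)=12883046462128128/298023223876953125, P(S=11)=24409982770348032/298023223876953125, P(S=13)=195279862162784256/1490116119384765625, P(S=15)=260373149550379008/1490116119384765625, P(S=17)=284043435873140736/1490116119384765625, P(S=19)=49398858412720128/298023223876953125, P(S=21)=32932572275146752/298023223876953125, P(S=23)=395190867301761024/7450580596923828125, P(S=25)=121597189939003392/7450580596923828125, P(S=27)=18014398509481984/7450580596923828125
E[|S_27|] = Σ_m |m|·P(S_27=m) = 24140908838834147403/1490116119384765625

Answer: 24140908838834147403/1490116119384765625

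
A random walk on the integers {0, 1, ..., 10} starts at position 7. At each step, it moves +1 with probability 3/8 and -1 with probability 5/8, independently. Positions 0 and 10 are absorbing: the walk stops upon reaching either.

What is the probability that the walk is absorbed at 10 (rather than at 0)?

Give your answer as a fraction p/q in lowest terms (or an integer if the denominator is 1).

Biased walk: p = 3/8, q = 5/8, r = q/p = 5/3
Gambler's ruin: P(hit 10 before 0 | start at 7) = (1 - r^a)/(1 - r^N)
r^7 = 78125/2187; r^10 = 9765625/59049
P = (1 - 78125/2187) / (1 - 9765625/59049) = -75938/2187 / -9706576/59049 = 1025163/4853288

Answer: 1025163/4853288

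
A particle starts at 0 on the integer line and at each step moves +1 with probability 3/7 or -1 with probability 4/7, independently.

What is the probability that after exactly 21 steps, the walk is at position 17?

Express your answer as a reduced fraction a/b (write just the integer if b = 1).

Answer: 557885504160/79792266297612001

Derivation:
To reach position 17 after 21 steps: need 19 steps of +1 and 2 steps of -1.
Number of such sequences: C(21,19) = 210
Each has probability (3/7)^19 · (4/7)^2 = 18596183472/558545864083284007
P = 210 · 18596183472/558545864083284007 = 557885504160/79792266297612001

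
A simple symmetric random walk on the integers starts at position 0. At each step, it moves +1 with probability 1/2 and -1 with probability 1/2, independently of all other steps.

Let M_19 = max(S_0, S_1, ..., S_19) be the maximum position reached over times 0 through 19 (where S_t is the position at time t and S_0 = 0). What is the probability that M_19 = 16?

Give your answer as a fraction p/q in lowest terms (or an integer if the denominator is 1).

Answer: 19/524288

Derivation:
Let M_19 = max(S_0,...,S_19). Use the reflection principle: for j ≥ 1, #{paths with M_19 ≥ j} = #{S_19 ≥ j} + #{S_19 ≥ j+1}.
By reflection, #{M_19 ≥ 16} = #{S_19 ≥ 16} + #{S_19 ≥ 17} = 20 + 20 = 40.
#{M_19 ≥ 17} = #{S_19 ≥ 17} + #{S_19 ≥ 18} = 20 + 1 = 21.
#{M_19 = 16} = 40 - 21 = 19.
P(M_19 = 16) = 19/524288 = 19/524288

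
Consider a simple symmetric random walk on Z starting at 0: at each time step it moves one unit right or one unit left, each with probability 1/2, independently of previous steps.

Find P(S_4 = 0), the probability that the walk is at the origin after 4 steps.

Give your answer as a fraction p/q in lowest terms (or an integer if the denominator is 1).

Answer: 3/8

Derivation:
To return to 0 after 4 steps: need exactly 2 steps of +1 and 2 of -1.
Favorable paths: C(4,2) = 6
Total paths: 2^4 = 16
P = 6/16 = 3/8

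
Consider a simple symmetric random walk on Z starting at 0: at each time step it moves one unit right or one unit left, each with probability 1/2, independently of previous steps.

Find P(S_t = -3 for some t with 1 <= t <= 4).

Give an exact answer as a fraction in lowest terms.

Count via complement. Let g(t,s) = #length-t paths at position s with S_1..S_t all ≠ -3.
g(t,s) = g(t-1,s-1) + g(t-1,s+1) for s ≠ -3; g(t,-3) = 0.
t=0: g(0,0)=1
t=1: g(1,-1)=1 g(1,1)=1
t=2: g(2,-2)=1 g(2,0)=2 g(2,2)=1
t=3: g(3,-1)=3 g(3,1)=3 g(3,3)=1
t=4: g(4,-2)=3 g(4,0)=6 g(4,2)=4 g(4,4)=1
Paths never hitting -3: Σ_s g(4,s) = 14
Paths hitting -3: 2^4 - 14 = 2
P = 2/16 = 1/8

Answer: 1/8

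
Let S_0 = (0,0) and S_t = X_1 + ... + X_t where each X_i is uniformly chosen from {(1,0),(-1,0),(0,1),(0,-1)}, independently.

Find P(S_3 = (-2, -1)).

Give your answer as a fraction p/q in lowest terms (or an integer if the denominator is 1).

Answer: 3/64

Derivation:
Let h be the number of horizontal steps (so 3-h are vertical). To end at (-2,-1) need (h-2)/2 right-steps and ((3-h)-1)/2 up-steps.
Sum over h with 2 ≤ h ≤ 2, h ≡ 0 (mod 2), 3-h ≡ 1 (mod 2):
h=2: C(3,2)·C(2,0)·C(1,0) = 3·1·1 = 3
Total favorable: 3
Total paths: 4^3 = 64
P = 3/64 = 3/64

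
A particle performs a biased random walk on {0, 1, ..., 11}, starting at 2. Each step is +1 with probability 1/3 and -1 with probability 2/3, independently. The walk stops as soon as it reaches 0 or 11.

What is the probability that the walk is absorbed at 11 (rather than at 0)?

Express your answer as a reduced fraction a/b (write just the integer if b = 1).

Biased walk: p = 1/3, q = 2/3, r = q/p = 2
Gambler's ruin: P(hit 11 before 0 | start at 2) = (1 - r^a)/(1 - r^N)
r^2 = 4; r^11 = 2048
P = (1 - 4) / (1 - 2048) = -3 / -2047 = 3/2047

Answer: 3/2047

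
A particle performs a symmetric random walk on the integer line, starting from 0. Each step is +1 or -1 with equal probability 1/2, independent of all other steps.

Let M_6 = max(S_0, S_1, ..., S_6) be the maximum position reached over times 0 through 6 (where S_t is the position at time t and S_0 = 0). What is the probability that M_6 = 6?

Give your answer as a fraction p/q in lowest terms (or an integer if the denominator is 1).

Answer: 1/64

Derivation:
Let M_6 = max(S_0,...,S_6). Use the reflection principle: for j ≥ 1, #{paths with M_6 ≥ j} = #{S_6 ≥ j} + #{S_6 ≥ j+1}.
By reflection, #{M_6 ≥ 6} = #{S_6 ≥ 6} + #{S_6 ≥ 7} = 1 + 0 = 1.
#{M_6 ≥ 7} = #{S_6 ≥ 7} + #{S_6 ≥ 8} = 0 + 0 = 0.
#{M_6 = 6} = 1 - 0 = 1.
P(M_6 = 6) = 1/64 = 1/64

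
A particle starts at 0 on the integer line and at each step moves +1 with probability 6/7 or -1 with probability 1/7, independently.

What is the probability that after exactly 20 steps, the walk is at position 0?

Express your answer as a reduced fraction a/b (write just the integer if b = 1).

To be at 0 after 20 steps: need exactly 10 steps of +1 and 10 of -1.
Number of such sequences: C(20,10) = 184756
Each has probability (6/7)^10 · (1/7)^10 = 60466176/79792266297612001
P = 184756 · 60466176/79792266297612001 = 11171488813056/79792266297612001

Answer: 11171488813056/79792266297612001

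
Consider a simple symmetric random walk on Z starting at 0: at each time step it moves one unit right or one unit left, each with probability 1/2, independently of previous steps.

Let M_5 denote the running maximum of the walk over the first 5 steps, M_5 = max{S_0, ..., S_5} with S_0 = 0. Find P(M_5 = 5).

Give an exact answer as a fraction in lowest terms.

Let M_5 = max(S_0,...,S_5). Use the reflection principle: for j ≥ 1, #{paths with M_5 ≥ j} = #{S_5 ≥ j} + #{S_5 ≥ j+1}.
By reflection, #{M_5 ≥ 5} = #{S_5 ≥ 5} + #{S_5 ≥ 6} = 1 + 0 = 1.
#{M_5 ≥ 6} = #{S_5 ≥ 6} + #{S_5 ≥ 7} = 0 + 0 = 0.
#{M_5 = 5} = 1 - 0 = 1.
P(M_5 = 5) = 1/32 = 1/32

Answer: 1/32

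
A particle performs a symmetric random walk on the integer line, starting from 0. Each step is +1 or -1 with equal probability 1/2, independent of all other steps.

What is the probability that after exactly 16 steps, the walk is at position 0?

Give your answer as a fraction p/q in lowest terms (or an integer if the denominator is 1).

Answer: 6435/32768

Derivation:
To return to 0 after 16 steps: need exactly 8 steps of +1 and 8 of -1.
Favorable paths: C(16,8) = 12870
Total paths: 2^16 = 65536
P = 12870/65536 = 6435/32768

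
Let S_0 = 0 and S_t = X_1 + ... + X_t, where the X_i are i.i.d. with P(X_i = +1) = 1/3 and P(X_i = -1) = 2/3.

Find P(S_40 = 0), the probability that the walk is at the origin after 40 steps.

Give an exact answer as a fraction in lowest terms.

Answer: 16060284644884480/1350851717672992089

Derivation:
To be at 0 after 40 steps: need exactly 20 steps of +1 and 20 of -1.
Number of such sequences: C(40,20) = 137846528820
Each has probability (1/3)^20 · (2/3)^20 = 1048576/12157665459056928801
P = 137846528820 · 1048576/12157665459056928801 = 16060284644884480/1350851717672992089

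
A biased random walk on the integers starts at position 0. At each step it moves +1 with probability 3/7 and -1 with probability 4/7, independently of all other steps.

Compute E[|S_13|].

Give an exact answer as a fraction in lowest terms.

S_13 takes values m ≡ 1 (mod 2) with |m| ≤ 13; P(S_13=m) = C(13,(13+m)/2) · (3/7)^((13+m)/2) · (4/7)^((13-m)/2).
Distribution: P(S=-13)=67108864/96889010407, P(S=-11)=654311424/96889010407, P(S=-9)=2944401408/96889010407, P(S=-7)=8097103872/96889010407, P(S=-5)=15182069760/96889010407, P(S=-3)=20495794176/96889010407, P(S=-1)=20495794176/96889010407, P(S=1)=15371845632/96889010407, P(S=3)=8646663168/96889010407, P(S=5)=3602776320/96889010407, P(S=7)=1080832896/96889010407, P(S=9)=221079456/96889010407, P(S=11)=27634932/96889010407, P(S=13)=1594323/96889010407
E[|S_13|] = Σ_m |m|·P(S_13=m) = 6496911811/1977326743

Answer: 6496911811/1977326743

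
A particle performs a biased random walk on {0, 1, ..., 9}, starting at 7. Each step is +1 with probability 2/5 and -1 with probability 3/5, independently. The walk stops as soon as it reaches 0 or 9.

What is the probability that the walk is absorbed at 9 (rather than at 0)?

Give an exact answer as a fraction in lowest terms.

Biased walk: p = 2/5, q = 3/5, r = q/p = 3/2
Gambler's ruin: P(hit 9 before 0 | start at 7) = (1 - r^a)/(1 - r^N)
r^7 = 2187/128; r^9 = 19683/512
P = (1 - 2187/128) / (1 - 19683/512) = -2059/128 / -19171/512 = 8236/19171

Answer: 8236/19171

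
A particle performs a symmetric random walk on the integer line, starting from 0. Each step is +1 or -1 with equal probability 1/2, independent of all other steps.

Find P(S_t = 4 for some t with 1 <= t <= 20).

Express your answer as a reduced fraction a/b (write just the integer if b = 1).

Answer: 200965/524288

Derivation:
Count via complement. Let g(t,s) = #length-t paths at position s with S_1..S_t all ≠ 4.
g(t,s) = g(t-1,s-1) + g(t-1,s+1) for s ≠ 4; g(t,4) = 0.
t=0: g(0,0)=1
t=1: g(1,-1)=1 g(1,1)=1
t=2: g(2,-2)=1 g(2,0)=2 g(2,2)=1
t=3: g(3,-3)=1 g(3,-1)=3 g(3,1)=3 g(3,3)=1
t=4: g(4,-4)=1 g(4,-2)=4 g(4,0)=6 g(4,2)=4
t=5: g(5,-5)=1 g(5,-3)=5 g(5,-1)=10 g(5,1)=10 g(5,3)=4
t=6: g(6,-6)=1 g(6,-4)=6 g(6,-2)=15 g(6,0)=20 g(6,2)=14
t=7: g(7,-7)=1 g(7,-5)=7 g(7,-3)=21 g(7,-1)=35 g(7,1)=34 g(7,3)=14
t=8: g(8,-8)=1 g(8,-6)=8 g(8,-4)=28 g(8,-2)=56 g(8,0)=69 g(8,2)=48
t=9: g(9,-9)=1 g(9,-7)=9 g(9,-5)=36 g(9,-3)=84 g(9,-1)=125 g(9,1)=117 g(9,3)=48
t=10: g(10,-10)=1 g(10,-8)=10 g(10,-6)=45 g(10,-4)=120 g(10,-2)=209 g(10,0)=242 g(10,2)=165
t=11: g(11,-11)=1 g(11,-9)=11 g(11,-7)=55 g(11,-5)=165 g(11,-3)=329 g(11,-1)=451 g(11,1)=407 g(11,3)=165
t=12: g(12,-12)=1 g(12,-10)=12 g(12,-8)=66 g(12,-6)=220 g(12,-4)=494 g(12,-2)=780 g(12,0)=858 g(12,2)=572
t=13: g(13,-13)=1 g(13,-11)=13 g(13,-9)=78 g(13,-7)=286 g(13,-5)=714 g(13,-3)=1274 g(13,-1)=1638 g(13,1)=1430 g(13,3)=572
t=14: g(14,-14)=1 g(14,-12)=14 g(14,-10)=91 g(14,-8)=364 g(14,-6)=1000 g(14,-4)=1988 g(14,-2)=2912 g(14,0)=3068 g(14,2)=2002
t=15: g(15,-15)=1 g(15,-13)=15 g(15,-11)=105 g(15,-9)=455 g(15,-7)=1364 g(15,-5)=2988 g(15,-3)=4900 g(15,-1)=5980 g(15,1)=5070 g(15,3)=2002
t=16: g(16,-16)=1 g(16,-14)=16 g(16,-12)=120 g(16,-10)=560 g(16,-8)=1819 g(16,-6)=4352 g(16,-4)=7888 g(16,-2)=10880 g(16,0)=11050 g(16,2)=7072
t=17: g(17,-17)=1 g(17,-15)=17 g(17,-13)=136 g(17,-11)=680 g(17,-9)=2379 g(17,-7)=6171 g(17,-5)=12240 g(17,-3)=18768 g(17,-1)=21930 g(17,1)=18122 g(17,3)=7072
t=18: g(18,-18)=1 g(18,-16)=18 g(18,-14)=153 g(18,-12)=816 g(18,-10)=3059 g(18,-8)=8550 g(18,-6)=18411 g(18,-4)=31008 g(18,-2)=40698 g(18,0)=40052 g(18,2)=25194
t=19: g(19,-19)=1 g(19,-17)=19 g(19,-15)=171 g(19,-13)=969 g(19,-11)=3875 g(19,-9)=11609 g(19,-7)=26961 g(19,-5)=49419 g(19,-3)=71706 g(19,-1)=80750 g(19,1)=65246 g(19,3)=25194
t=20: g(20,-20)=1 g(20,-18)=20 g(20,-16)=190 g(20,-14)=1140 g(20,-12)=4844 g(20,-10)=15484 g(20,-8)=38570 g(20,-6)=76380 g(20,-4)=121125 g(20,-2)=152456 g(20,0)=145996 g(20,2)=90440
Paths never hitting 4: Σ_s g(20,s) = 646646
Paths hitting 4: 2^20 - 646646 = 401930
P = 401930/1048576 = 200965/524288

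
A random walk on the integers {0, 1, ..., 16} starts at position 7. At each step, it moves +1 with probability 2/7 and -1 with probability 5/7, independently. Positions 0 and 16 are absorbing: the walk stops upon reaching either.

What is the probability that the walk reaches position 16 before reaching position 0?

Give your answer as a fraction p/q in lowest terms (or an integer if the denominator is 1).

Answer: 13311488/50862608363

Derivation:
Biased walk: p = 2/7, q = 5/7, r = q/p = 5/2
Gambler's ruin: P(hit 16 before 0 | start at 7) = (1 - r^a)/(1 - r^N)
r^7 = 78125/128; r^16 = 152587890625/65536
P = (1 - 78125/128) / (1 - 152587890625/65536) = -77997/128 / -152587825089/65536 = 13311488/50862608363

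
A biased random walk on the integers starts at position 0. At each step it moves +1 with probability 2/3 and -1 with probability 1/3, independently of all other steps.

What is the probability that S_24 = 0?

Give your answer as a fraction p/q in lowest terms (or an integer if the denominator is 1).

Answer: 11076222976/282429536481

Derivation:
To be at 0 after 24 steps: need exactly 12 steps of +1 and 12 of -1.
Number of such sequences: C(24,12) = 2704156
Each has probability (2/3)^12 · (1/3)^12 = 4096/282429536481
P = 2704156 · 4096/282429536481 = 11076222976/282429536481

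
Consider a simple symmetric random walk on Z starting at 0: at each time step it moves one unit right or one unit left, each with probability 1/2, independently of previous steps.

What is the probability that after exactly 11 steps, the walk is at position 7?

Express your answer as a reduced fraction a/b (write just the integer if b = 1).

To reach position 7 after 11 steps: need 9 steps of +1 and 2 of -1.
Favorable paths: C(11,9) = 55
Total paths: 2^11 = 2048
P = 55/2048 = 55/2048

Answer: 55/2048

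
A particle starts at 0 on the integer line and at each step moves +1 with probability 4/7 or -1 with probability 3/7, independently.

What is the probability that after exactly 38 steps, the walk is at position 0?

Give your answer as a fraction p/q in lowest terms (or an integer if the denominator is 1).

To be at 0 after 38 steps: need exactly 19 steps of +1 and 19 of -1.
Number of such sequences: C(38,19) = 35345263800
Each has probability (4/7)^19 · (3/7)^19 = 319479999370622926848/129934811447123020117172145698449
P = 35345263800 · 319479999370622926848/129934811447123020117172145698449 = 1613157836654071617110094643200/18562115921017574302453163671207

Answer: 1613157836654071617110094643200/18562115921017574302453163671207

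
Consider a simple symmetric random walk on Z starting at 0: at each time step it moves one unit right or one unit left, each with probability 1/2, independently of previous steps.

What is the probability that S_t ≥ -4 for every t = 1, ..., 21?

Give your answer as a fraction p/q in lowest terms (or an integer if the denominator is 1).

Answer: 748391/1048576

Derivation:
Let f(t,s) = #length-t paths at position s with S_1..S_t all ≥ -4.
f(t,s) = f(t-1,s-1) + f(t-1,s+1) for s ≥ -4; f(t,s) = 0 for s < -4.
t=0: f(0,0)=1
t=1: f(1,-1)=1 f(1,1)=1
t=2: f(2,-2)=1 f(2,0)=2 f(2,2)=1
t=3: f(3,-3)=1 f(3,-1)=3 f(3,1)=3 f(3,3)=1
t=4: f(4,-4)=1 f(4,-2)=4 f(4,0)=6 f(4,2)=4 f(4,4)=1
t=5: f(5,-3)=5 f(5,-1)=10 f(5,1)=10 f(5,3)=5 f(5,5)=1
t=6: f(6,-4)=5 f(6,-2)=15 f(6,0)=20 f(6,2)=15 f(6,4)=6 f(6,6)=1
t=7: f(7,-3)=20 f(7,-1)=35 f(7,1)=35 f(7,3)=21 f(7,5)=7 f(7,7)=1
t=8: f(8,-4)=20 f(8,-2)=55 f(8,0)=70 f(8,2)=56 f(8,4)=28 f(8,6)=8 f(8,8)=1
t=9: f(9,-3)=75 f(9,-1)=125 f(9,1)=126 f(9,3)=84 f(9,5)=36 f(9,7)=9 f(9,9)=1
t=10: f(10,-4)=75 f(10,-2)=200 f(10,0)=251 f(10,2)=210 f(10,4)=120 f(10,6)=45 f(10,8)=10 f(10,10)=1
t=11: f(11,-3)=275 f(11,-1)=451 f(11,1)=461 f(11,3)=330 f(11,5)=165 f(11,7)=55 f(11,9)=11 f(11,11)=1
t=12: f(12,-4)=275 f(12,-2)=726 f(12,0)=912 f(12,2)=791 f(12,4)=495 f(12,6)=220 f(12,8)=66 f(12,10)=12 f(12,12)=1
t=13: f(13,-3)=1001 f(13,-1)=1638 f(13,1)=1703 f(13,3)=1286 f(13,5)=715 f(13,7)=286 f(13,9)=78 f(13,11)=13 f(13,13)=1
t=14: f(14,-4)=1001 f(14,-2)=2639 f(14,0)=3341 f(14,2)=2989 f(14,4)=2001 f(14,6)=1001 f(14,8)=364 f(14,10)=91 f(14,12)=14 f(14,14)=1
t=15: f(15,-3)=3640 f(15,-1)=5980 f(15,1)=6330 f(15,3)=4990 f(15,5)=3002 f(15,7)=1365 f(15,9)=455 f(15,11)=105 f(15,13)=15 f(15,15)=1
t=16: f(16,-4)=3640 f(16,-2)=9620 f(16,0)=12310 f(16,2)=11320 f(16,4)=7992 f(16,6)=4367 f(16,8)=1820 f(16,10)=560 f(16,12)=120 f(16,14)=16 f(16,16)=1
t=17: f(17,-3)=13260 f(17,-1)=21930 f(17,1)=23630 f(17,3)=19312 f(17,5)=12359 f(17,7)=6187 f(17,9)=2380 f(17,11)=680 f(17,13)=136 f(17,15)=17 f(17,17)=1
t=18: f(18,-4)=13260 f(18,-2)=35190 f(18,0)=45560 f(18,2)=42942 f(18,4)=31671 f(18,6)=18546 f(18,8)=8567 f(18,10)=3060 f(18,12)=816 f(18,14)=153 f(18,16)=18 f(18,18)=1
t=19: f(19,-3)=48450 f(19,-1)=80750 f(19,1)=88502 f(19,3)=74613 f(19,5)=50217 f(19,7)=27113 f(19,9)=11627 f(19,11)=3876 f(19,13)=969 f(19,15)=171 f(19,17)=19 f(19,19)=1
t=20: f(20,-4)=48450 f(20,-2)=129200 f(20,0)=169252 f(20,2)=163115 f(20,4)=124830 f(20,6)=77330 f(20,8)=38740 f(20,10)=15503 f(20,12)=4845 f(20,14)=1140 f(20,16)=190 f(20,18)=20 f(20,20)=1
t=21: f(21,-3)=177650 f(21,-1)=298452 f(21,1)=332367 f(21,3)=287945 f(21,5)=202160 f(21,7)=116070 f(21,9)=54243 f(21,11)=20348 f(21,13)=5985 f(21,15)=1330 f(21,17)=210 f(21,19)=21 f(21,21)=1
Σ_s f(21,s) = 1496782
P = 1496782/2097152 = 748391/1048576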